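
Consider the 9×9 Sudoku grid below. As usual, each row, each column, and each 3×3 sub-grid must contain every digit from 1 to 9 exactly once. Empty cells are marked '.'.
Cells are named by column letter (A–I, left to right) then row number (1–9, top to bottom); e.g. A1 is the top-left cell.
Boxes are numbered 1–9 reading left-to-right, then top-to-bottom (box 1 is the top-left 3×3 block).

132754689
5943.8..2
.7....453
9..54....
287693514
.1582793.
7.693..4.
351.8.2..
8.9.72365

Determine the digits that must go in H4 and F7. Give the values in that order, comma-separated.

For H4:
  Consider where 2 can go in row 4.
  B4 is out (box 4 already has a 2).
  C4 is out (column C already has a 2).
  F4 is out (column F already has a 2).
  G4 is out (column G already has a 2).
  I4 is out (column I already has a 2).
  So the only cell in row 4 that can hold 2 is H4.
  So H4 = 2.
For F7:
  Consider where 5 can go in row 7.
  B7 is out (column B already has a 5).
  G7 is out (column G already has a 5).
  I7 is out (column I already has a 5).
  So the only cell in row 7 that can hold 5 is F7.
  So F7 = 5.

2,5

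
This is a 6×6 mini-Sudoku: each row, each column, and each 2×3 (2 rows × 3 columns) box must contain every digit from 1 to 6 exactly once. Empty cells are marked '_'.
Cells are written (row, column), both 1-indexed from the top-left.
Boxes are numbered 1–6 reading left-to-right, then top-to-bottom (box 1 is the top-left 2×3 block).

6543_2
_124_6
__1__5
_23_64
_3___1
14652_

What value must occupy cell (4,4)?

1

Row 4 already contains {2, 3, 4, 6}.
Column 4 already contains {3, 4, 5}.
Its 2×3 block (box 4) already contains {4, 5, 6}.
The only value from 1–6 not eliminated is 1, so (4,4) = 1.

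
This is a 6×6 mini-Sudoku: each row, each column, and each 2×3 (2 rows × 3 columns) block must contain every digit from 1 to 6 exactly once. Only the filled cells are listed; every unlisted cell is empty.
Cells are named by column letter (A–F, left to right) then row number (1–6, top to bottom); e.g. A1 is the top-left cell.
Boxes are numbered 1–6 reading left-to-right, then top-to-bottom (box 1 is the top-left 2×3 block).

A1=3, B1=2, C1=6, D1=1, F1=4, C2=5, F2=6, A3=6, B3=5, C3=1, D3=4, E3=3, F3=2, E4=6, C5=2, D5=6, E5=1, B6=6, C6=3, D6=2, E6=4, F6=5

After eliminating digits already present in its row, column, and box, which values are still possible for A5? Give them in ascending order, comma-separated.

Row 5 already contains {1, 2, 6}.
Column A already contains {3, 6}.
Its 2×3 block (box 5) already contains {2, 3, 6}.
Removing those from 1–6 leaves {4, 5} as the candidates for A5.

4,5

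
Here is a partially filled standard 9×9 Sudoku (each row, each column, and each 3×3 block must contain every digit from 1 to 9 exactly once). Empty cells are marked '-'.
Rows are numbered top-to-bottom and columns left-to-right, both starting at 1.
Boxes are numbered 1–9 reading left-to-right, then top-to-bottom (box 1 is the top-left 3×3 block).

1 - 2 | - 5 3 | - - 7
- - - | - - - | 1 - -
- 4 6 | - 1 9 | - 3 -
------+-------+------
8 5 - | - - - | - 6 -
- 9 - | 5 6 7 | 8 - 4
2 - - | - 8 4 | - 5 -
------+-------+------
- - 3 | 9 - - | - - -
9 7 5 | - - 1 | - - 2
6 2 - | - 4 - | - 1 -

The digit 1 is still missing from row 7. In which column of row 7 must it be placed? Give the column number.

2

Consider where 1 can go in row 7.
r7c1 is out (column 1 already has a 1). r7c5 is out (column 5 already has a 1). r7c6 is out (column 6 already has a 1). r7c7 is out (column 7 already has a 1). The remaining empty cells in row 7 are similarly blocked.
So the only cell in row 7 that can hold 1 is r7c2.
That is column 2.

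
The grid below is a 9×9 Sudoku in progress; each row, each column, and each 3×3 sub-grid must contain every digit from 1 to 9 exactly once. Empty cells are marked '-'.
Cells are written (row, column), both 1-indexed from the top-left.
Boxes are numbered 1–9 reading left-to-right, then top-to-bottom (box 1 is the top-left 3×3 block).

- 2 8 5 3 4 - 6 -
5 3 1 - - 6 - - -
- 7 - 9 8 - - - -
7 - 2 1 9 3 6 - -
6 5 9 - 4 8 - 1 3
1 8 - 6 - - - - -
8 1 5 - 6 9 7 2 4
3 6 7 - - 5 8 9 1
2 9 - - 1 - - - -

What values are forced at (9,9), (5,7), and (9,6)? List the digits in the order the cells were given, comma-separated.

For (9,9):
  Consider where 6 can go in box 9.
  (9,7) is out (column 7 already has a 6).
  (9,8) is out (column 8 already has a 6).
  So the only cell in box 9 that can hold 6 is (9,9).
  So (9,9) = 6.
For (5,7):
  Row 5 already contains {1, 3, 4, 5, 6, 8, 9}.
  Column 7 already contains {6, 7, 8}.
  Its 3×3 block (box 6) already contains {1, 3, 6}.
  The only value from 1–9 not eliminated is 2, so (5,7) = 2.
For (9,6):
  Row 9 already contains {1, 2, 9}.
  Column 6 already contains {3, 4, 5, 6, 8, 9}.
  Its 3×3 block (box 8) already contains {1, 5, 6, 9}.
  The only value from 1–9 not eliminated is 7, so (9,6) = 7.

6,2,7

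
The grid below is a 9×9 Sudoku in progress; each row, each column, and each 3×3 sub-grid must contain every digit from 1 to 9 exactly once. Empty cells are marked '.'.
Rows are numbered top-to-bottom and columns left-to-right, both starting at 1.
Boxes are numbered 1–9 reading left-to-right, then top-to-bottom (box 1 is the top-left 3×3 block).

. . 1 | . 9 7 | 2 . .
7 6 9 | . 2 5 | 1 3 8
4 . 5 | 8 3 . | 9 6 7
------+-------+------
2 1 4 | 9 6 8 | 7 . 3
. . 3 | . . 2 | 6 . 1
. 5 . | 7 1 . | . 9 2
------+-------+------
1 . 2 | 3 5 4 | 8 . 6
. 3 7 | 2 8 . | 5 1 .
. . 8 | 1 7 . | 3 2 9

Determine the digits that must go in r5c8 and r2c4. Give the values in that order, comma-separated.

For r5c8:
  Consider where 8 can go in box 6.
  r4c8 is out (row 4 already has a 8).
  r6c7 is out (column 7 already has a 8).
  So the only cell in box 6 that can hold 8 is r5c8.
  So r5c8 = 8.
For r2c4:
  Row 2 already contains {1, 2, 3, 5, 6, 7, 8, 9}.
  Column 4 already contains {1, 2, 3, 7, 8, 9}.
  Its 3×3 block (box 2) already contains {2, 3, 5, 7, 8, 9}.
  The only value from 1–9 not eliminated is 4, so r2c4 = 4.

8,4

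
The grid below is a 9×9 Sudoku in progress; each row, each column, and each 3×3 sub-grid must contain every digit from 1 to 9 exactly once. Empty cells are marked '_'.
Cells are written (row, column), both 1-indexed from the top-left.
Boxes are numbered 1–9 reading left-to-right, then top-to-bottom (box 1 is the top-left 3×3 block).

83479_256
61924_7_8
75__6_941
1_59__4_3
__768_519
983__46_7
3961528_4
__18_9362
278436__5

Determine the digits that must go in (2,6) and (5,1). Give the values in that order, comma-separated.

5,4

For (2,6):
  Consider where 5 can go in box 2.
  (1,6) is out (row 1 already has a 5).
  (3,4) is out (row 3 already has a 5).
  (3,6) is out (row 3 already has a 5).
  So the only cell in box 2 that can hold 5 is (2,6).
  So (2,6) = 5.
For (5,1):
  Row 5 already contains {1, 5, 6, 7, 8, 9}.
  Column 1 already contains {1, 2, 3, 6, 7, 8, 9}.
  Its 3×3 block (box 4) already contains {1, 3, 5, 7, 8, 9}.
  The only value from 1–9 not eliminated is 4, so (5,1) = 4.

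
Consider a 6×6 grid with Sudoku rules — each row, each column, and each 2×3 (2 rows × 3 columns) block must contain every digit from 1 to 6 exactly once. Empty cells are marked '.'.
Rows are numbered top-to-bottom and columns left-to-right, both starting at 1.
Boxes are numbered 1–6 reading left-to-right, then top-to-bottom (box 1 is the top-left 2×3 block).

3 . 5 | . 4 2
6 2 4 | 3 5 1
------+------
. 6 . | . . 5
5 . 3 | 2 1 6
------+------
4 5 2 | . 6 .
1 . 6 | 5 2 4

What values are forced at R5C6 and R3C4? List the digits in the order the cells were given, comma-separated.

3,4

For R5C6:
  Row 5 already contains {2, 4, 5, 6}.
  Column 6 already contains {1, 2, 4, 5, 6}.
  Its 2×3 block (box 6) already contains {2, 4, 5, 6}.
  The only value from 1–6 not eliminated is 3, so R5C6 = 3.
For R3C4:
  Row 3 already contains {5, 6}.
  Column 4 already contains {2, 3, 5}.
  Its 2×3 block (box 4) already contains {1, 2, 5, 6}.
  The only value from 1–6 not eliminated is 4, so R3C4 = 4.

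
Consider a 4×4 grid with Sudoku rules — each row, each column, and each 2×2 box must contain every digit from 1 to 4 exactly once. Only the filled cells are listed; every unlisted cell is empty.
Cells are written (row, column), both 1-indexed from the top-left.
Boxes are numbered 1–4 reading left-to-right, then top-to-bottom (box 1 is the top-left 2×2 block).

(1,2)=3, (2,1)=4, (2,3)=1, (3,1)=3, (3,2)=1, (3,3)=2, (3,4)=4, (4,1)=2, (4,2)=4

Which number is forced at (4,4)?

Cell (4,4) itself could take any of {1, 3} by direct elimination.
Consider where 1 can go in box 4.
(4,3) is out (column 3 already has a 1).
So the only cell in box 4 that can hold 1 is (4,4).
Therefore (4,4) = 1.

1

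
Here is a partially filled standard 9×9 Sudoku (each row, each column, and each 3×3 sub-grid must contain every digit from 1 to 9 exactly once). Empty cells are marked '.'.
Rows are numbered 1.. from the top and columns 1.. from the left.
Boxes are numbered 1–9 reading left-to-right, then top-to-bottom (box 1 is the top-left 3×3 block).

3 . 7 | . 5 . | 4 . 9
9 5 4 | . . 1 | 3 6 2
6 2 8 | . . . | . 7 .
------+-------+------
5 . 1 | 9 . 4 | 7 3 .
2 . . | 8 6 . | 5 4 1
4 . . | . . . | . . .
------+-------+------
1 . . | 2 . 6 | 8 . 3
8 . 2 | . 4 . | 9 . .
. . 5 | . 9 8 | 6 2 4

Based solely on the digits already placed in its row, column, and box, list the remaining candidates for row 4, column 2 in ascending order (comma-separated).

Row 4 already contains {1, 3, 4, 5, 7, 9}.
Column 2 already contains {2, 5}.
Its 3×3 block (box 4) already contains {1, 2, 4, 5}.
Removing those from 1–9 leaves {6, 8} as the candidates for row 4, column 2.

6,8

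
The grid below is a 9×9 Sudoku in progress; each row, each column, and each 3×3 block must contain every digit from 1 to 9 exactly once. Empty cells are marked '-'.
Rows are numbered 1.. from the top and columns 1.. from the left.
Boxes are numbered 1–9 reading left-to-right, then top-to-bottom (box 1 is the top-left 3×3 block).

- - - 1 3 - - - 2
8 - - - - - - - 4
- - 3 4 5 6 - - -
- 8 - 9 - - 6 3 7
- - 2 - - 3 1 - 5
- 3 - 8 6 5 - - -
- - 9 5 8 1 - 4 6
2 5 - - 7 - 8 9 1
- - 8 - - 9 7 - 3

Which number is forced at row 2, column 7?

Cell row 2, column 7 itself could take any of {3, 5, 9} by direct elimination.
Consider where 3 can go in column 7.
row 1, column 7 is out (row 1 already has a 3).
row 3, column 7 is out (row 3 already has a 3).
row 6, column 7 is out (row 6 already has a 3).
row 7, column 7 is out (box 9 already has a 3).
So the only cell in column 7 that can hold 3 is row 2, column 7.
Therefore row 2, column 7 = 3.

3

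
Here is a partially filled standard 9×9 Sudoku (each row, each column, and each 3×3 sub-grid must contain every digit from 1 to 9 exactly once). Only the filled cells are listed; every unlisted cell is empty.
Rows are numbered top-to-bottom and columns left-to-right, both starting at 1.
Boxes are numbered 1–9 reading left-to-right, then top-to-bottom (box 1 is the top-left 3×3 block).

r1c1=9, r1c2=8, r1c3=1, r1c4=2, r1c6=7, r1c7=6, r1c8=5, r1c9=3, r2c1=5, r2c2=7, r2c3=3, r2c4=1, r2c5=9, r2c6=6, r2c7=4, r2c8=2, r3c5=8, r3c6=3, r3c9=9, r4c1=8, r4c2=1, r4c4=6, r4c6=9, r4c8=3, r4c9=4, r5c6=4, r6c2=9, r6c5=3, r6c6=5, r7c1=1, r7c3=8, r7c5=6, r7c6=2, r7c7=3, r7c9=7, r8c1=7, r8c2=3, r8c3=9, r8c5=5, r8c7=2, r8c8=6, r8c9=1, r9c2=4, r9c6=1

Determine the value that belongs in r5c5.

1

Cell r5c5 itself could take any of {1, 2, 7} by direct elimination.
Consider where 1 can go in column 5.
r1c5 is out (row 1 already has a 1).
r4c5 is out (row 4 already has a 1).
r9c5 is out (row 9 already has a 1).
So the only cell in column 5 that can hold 1 is r5c5.
Therefore r5c5 = 1.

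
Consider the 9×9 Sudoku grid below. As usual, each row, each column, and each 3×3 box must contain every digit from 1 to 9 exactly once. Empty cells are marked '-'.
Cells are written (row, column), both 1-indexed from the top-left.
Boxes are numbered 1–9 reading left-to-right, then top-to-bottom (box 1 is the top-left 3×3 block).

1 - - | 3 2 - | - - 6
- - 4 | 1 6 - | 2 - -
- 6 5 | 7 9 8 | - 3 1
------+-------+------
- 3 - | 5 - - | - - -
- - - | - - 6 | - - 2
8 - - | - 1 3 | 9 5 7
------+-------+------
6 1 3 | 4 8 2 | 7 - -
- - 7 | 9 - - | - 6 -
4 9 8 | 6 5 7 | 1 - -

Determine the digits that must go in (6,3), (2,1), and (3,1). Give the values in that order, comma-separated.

For (6,3):
  Consider where 6 can go in row 6.
  (6,2) is out (column 2 already has a 6).
  (6,4) is out (column 4 already has a 6).
  So the only cell in row 6 that can hold 6 is (6,3).
  So (6,3) = 6.
For (2,1):
  Consider where 3 can go in box 1.
  (1,2) is out (row 1 already has a 3).
  (1,3) is out (row 1 already has a 3).
  (2,2) is out (column 2 already has a 3).
  (3,1) is out (row 3 already has a 3).
  So the only cell in box 1 that can hold 3 is (2,1).
  So (2,1) = 3.
For (3,1):
  Row 3 already contains {1, 3, 5, 6, 7, 8, 9}.
  Column 1 already contains {1, 4, 6, 8}.
  Its 3×3 block (box 1) already contains {1, 4, 5, 6}.
  The only value from 1–9 not eliminated is 2, so (3,1) = 2.

6,3,2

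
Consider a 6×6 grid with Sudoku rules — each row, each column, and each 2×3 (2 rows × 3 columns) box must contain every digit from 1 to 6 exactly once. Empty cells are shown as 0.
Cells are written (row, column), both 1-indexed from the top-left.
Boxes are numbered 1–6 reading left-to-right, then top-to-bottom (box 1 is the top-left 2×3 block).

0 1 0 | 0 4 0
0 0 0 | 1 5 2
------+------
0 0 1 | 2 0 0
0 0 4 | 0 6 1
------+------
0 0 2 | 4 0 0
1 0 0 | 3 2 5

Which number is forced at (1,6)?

Cell (1,6) itself could take any of {3, 6} by direct elimination.
Consider where 3 can go in box 2.
(1,4) is out (column 4 already has a 3).
So the only cell in box 2 that can hold 3 is (1,6).
Therefore (1,6) = 3.

3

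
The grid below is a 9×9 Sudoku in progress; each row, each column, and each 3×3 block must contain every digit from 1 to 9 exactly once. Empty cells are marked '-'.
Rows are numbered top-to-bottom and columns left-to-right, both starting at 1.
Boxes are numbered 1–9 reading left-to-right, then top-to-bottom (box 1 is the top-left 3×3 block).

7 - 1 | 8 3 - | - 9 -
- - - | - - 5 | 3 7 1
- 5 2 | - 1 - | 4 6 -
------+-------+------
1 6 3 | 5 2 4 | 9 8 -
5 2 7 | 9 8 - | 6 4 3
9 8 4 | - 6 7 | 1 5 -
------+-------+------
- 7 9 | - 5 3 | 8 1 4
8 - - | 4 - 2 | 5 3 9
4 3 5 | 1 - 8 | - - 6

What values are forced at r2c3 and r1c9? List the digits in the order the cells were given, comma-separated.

8,5

For r2c3:
  Consider where 8 can go in box 1.
  r1c2 is out (row 1 already has a 8).
  r2c1 is out (column 1 already has a 8).
  r2c2 is out (column 2 already has a 8).
  r3c1 is out (column 1 already has a 8).
  So the only cell in box 1 that can hold 8 is r2c3.
  So r2c3 = 8.
For r1c9:
  Consider where 5 can go in box 3.
  r1c7 is out (column 7 already has a 5).
  r3c9 is out (row 3 already has a 5).
  So the only cell in box 3 that can hold 5 is r1c9.
  So r1c9 = 5.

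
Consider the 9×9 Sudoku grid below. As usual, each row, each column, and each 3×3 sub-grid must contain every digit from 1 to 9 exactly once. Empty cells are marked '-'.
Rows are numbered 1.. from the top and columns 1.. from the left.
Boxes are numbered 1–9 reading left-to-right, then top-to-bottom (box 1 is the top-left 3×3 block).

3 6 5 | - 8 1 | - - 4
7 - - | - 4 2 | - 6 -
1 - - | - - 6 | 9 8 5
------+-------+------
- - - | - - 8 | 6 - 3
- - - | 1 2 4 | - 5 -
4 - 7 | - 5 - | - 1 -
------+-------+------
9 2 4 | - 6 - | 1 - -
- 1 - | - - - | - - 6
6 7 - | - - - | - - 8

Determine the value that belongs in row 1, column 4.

Cell row 1, column 4 itself could take any of {7, 9} by direct elimination.
Consider where 9 can go in row 1.
row 1, column 7 is out (column 7 already has a 9).
row 1, column 8 is out (box 3 already has a 9).
So the only cell in row 1 that can hold 9 is row 1, column 4.
Therefore row 1, column 4 = 9.

9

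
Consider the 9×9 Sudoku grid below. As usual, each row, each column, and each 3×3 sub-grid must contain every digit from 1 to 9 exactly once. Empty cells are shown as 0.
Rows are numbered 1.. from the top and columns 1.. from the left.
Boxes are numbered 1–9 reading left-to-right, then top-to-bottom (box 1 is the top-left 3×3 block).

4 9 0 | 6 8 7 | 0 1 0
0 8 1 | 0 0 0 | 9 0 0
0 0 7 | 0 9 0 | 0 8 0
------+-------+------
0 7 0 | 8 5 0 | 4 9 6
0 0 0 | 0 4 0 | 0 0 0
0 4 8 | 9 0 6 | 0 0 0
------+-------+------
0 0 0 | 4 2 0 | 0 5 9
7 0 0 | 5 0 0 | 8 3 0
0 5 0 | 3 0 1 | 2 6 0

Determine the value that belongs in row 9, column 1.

Cell row 9, column 1 itself could take any of {8, 9} by direct elimination.
Consider where 8 can go in row 9.
row 9, column 3 is out (column 3 already has a 8).
row 9, column 5 is out (column 5 already has a 8).
row 9, column 9 is out (box 9 already has a 8).
So the only cell in row 9 that can hold 8 is row 9, column 1.
Therefore row 9, column 1 = 8.

8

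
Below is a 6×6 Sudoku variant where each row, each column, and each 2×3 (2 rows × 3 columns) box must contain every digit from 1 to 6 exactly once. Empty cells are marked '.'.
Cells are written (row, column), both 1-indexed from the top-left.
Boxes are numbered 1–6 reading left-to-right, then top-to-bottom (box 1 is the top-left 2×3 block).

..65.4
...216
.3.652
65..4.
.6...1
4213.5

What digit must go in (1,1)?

Cell (1,1) itself could take any of {1, 2, 3} by direct elimination.
Consider where 2 can go in box 1.
(1,2) is out (column 2 already has a 2).
(2,1) is out (row 2 already has a 2).
(2,2) is out (row 2 already has a 2).
(2,3) is out (row 2 already has a 2).
So the only cell in box 1 that can hold 2 is (1,1).
Therefore (1,1) = 2.

2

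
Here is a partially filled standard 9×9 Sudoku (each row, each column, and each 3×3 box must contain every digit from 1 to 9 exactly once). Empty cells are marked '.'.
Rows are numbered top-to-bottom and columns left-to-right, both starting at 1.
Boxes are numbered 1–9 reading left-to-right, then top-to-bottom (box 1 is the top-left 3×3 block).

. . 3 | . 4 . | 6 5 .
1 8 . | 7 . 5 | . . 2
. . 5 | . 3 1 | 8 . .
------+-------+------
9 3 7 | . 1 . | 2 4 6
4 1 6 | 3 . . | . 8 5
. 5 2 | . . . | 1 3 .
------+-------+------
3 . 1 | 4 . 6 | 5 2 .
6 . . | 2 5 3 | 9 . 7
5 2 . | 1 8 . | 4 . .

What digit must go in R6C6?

Cell R6C6 itself could take any of {4, 7, 8, 9} by direct elimination.
Consider where 4 can go in box 5.
R4C4 is out (row 4 already has a 4). R4C6 is out (row 4 already has a 4). R5C5 is out (row 5 already has a 4). R5C6 is out (row 5 already has a 4). The remaining empty cells in box 5 are similarly blocked.
So the only cell in box 5 that can hold 4 is R6C6.
Therefore R6C6 = 4.

4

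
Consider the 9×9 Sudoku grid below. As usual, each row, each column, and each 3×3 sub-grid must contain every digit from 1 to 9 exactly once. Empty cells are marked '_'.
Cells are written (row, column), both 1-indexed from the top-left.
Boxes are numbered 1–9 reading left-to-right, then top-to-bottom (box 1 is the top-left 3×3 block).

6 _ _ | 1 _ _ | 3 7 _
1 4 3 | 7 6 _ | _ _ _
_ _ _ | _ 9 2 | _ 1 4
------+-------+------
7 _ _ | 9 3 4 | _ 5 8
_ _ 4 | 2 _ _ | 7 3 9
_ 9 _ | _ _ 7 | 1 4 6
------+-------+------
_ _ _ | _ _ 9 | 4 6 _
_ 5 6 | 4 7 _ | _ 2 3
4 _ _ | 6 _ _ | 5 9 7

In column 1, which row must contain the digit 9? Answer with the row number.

Consider where 9 can go in column 1.
(3,1) is out (row 3 already has a 9).
(5,1) is out (row 5 already has a 9).
(6,1) is out (row 6 already has a 9).
(7,1) is out (row 7 already has a 9).
So the only cell in column 1 that can hold 9 is (8,1).
That is row 8.

8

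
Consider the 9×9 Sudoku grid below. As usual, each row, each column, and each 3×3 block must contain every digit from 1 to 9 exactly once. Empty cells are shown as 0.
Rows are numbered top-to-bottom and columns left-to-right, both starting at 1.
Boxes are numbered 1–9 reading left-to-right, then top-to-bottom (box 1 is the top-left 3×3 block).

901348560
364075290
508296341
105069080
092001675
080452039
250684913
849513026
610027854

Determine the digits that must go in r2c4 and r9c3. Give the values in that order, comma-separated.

1,3

For r2c4:
  Row 2 already contains {2, 3, 4, 5, 6, 7, 9}.
  Column 4 already contains {2, 3, 4, 5, 6}.
  Its 3×3 block (box 2) already contains {2, 3, 4, 5, 6, 7, 8, 9}.
  The only value from 1–9 not eliminated is 1, so r2c4 = 1.
For r9c3:
  Row 9 already contains {1, 2, 4, 5, 6, 7, 8}.
  Column 3 already contains {1, 2, 4, 5, 8, 9}.
  Its 3×3 block (box 7) already contains {1, 2, 4, 5, 6, 8, 9}.
  The only value from 1–9 not eliminated is 3, so r9c3 = 3.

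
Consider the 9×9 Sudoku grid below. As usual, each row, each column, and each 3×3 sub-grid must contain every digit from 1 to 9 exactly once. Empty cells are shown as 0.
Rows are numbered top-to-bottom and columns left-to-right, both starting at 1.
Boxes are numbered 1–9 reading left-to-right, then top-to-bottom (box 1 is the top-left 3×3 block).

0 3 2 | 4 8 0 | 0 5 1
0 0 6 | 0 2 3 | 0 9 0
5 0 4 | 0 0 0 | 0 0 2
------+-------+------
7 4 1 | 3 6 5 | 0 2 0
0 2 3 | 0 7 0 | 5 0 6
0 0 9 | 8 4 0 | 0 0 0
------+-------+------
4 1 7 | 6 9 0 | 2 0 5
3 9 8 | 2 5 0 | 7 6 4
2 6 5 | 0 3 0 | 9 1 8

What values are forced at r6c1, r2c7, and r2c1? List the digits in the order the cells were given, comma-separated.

For r6c1:
  Row 6 already contains {4, 8, 9}.
  Column 1 already contains {2, 3, 4, 5, 7}.
  Its 3×3 block (box 4) already contains {1, 2, 3, 4, 7, 9}.
  The only value from 1–9 not eliminated is 6, so r6c1 = 6.
For r2c7:
  Consider where 4 can go in box 3.
  r1c7 is out (row 1 already has a 4).
  r2c9 is out (column 9 already has a 4).
  r3c7 is out (row 3 already has a 4).
  r3c8 is out (row 3 already has a 4).
  So the only cell in box 3 that can hold 4 is r2c7.
  So r2c7 = 4.
For r2c1:
  Consider where 1 can go in column 1.
  r1c1 is out (row 1 already has a 1).
  r5c1 is out (box 4 already has a 1).
  r6c1 is out (box 4 already has a 1).
  So the only cell in column 1 that can hold 1 is r2c1.
  So r2c1 = 1.

6,4,1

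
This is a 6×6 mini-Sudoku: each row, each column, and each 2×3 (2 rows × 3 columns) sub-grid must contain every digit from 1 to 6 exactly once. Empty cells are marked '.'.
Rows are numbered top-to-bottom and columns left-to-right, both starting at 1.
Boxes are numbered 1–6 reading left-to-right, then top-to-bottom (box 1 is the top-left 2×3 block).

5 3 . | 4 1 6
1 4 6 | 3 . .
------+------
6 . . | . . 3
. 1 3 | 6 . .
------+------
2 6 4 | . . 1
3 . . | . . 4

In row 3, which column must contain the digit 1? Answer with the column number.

4

Consider where 1 can go in row 3.
R3C2 is out (column 2 already has a 1).
R3C3 is out (box 3 already has a 1).
R3C5 is out (column 5 already has a 1).
So the only cell in row 3 that can hold 1 is R3C4.
That is column 4.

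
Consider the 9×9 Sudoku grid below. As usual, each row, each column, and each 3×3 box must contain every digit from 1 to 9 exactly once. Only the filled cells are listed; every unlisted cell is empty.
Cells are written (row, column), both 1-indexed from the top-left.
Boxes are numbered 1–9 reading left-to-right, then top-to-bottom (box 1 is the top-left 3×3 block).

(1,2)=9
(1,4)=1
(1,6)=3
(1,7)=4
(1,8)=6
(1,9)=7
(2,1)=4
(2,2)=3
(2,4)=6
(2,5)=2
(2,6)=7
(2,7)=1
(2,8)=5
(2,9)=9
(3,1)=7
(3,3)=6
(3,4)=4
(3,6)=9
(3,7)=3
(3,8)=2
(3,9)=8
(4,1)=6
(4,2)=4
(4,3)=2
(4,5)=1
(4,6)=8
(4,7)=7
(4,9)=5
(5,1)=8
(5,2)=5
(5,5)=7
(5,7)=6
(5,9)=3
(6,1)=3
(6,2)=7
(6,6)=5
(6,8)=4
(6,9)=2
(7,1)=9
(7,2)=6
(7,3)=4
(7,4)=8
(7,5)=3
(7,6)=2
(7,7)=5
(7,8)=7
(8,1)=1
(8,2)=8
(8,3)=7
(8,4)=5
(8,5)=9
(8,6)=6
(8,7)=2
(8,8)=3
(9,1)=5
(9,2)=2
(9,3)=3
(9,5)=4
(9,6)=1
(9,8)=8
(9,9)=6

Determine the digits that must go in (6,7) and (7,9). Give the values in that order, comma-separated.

8,1

For (6,7):
  Consider where 8 can go in column 7.
  (9,7) is out (row 9 already has a 8).
  So the only cell in column 7 that can hold 8 is (6,7).
  So (6,7) = 8.
For (7,9):
  Row 7 already contains {2, 3, 4, 5, 6, 7, 8, 9}.
  Column 9 already contains {2, 3, 5, 6, 7, 8, 9}.
  Its 3×3 block (box 9) already contains {2, 3, 5, 6, 7, 8}.
  The only value from 1–9 not eliminated is 1, so (7,9) = 1.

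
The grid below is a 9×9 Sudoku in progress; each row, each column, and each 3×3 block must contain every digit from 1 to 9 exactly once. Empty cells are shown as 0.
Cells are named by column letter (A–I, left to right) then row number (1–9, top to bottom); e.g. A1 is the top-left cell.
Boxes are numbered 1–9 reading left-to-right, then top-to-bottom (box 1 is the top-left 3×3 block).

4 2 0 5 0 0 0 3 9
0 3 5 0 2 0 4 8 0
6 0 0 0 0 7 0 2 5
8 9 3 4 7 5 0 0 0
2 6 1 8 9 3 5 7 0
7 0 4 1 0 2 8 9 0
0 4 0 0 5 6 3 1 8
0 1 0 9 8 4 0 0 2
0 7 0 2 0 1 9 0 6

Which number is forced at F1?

8

Row 1 already contains {2, 3, 4, 5, 9}.
Column F already contains {1, 2, 3, 4, 5, 6, 7}.
Its 3×3 block (box 2) already contains {2, 5, 7}.
The only value from 1–9 not eliminated is 8, so F1 = 8.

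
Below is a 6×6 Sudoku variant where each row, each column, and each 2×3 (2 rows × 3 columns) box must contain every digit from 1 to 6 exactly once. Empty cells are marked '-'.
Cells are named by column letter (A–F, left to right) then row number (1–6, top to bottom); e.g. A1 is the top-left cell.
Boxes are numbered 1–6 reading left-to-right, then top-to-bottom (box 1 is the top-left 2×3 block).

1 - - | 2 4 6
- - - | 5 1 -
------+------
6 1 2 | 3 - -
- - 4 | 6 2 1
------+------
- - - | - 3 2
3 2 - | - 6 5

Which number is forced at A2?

Cell A2 itself could take any of {2, 4} by direct elimination.
Consider where 2 can go in column A.
A4 is out (row 4 already has a 2).
A5 is out (row 5 already has a 2).
So the only cell in column A that can hold 2 is A2.
Therefore A2 = 2.

2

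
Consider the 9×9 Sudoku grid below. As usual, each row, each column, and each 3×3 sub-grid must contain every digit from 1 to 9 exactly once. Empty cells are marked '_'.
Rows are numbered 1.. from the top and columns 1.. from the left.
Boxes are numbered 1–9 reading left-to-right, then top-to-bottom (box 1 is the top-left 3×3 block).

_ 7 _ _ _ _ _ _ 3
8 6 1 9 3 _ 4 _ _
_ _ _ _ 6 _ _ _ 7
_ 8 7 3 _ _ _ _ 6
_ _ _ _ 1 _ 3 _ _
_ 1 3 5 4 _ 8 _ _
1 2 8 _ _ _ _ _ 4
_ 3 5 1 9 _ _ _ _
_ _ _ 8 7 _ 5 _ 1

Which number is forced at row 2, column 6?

7

Cell row 2, column 6 itself could take any of {2, 5, 7} by direct elimination.
Consider where 7 can go in box 2.
row 1, column 4 is out (row 1 already has a 7).
row 1, column 5 is out (row 1 already has a 7).
row 1, column 6 is out (row 1 already has a 7).
row 3, column 4 is out (row 3 already has a 7).
row 3, column 6 is out (row 3 already has a 7).
So the only cell in box 2 that can hold 7 is row 2, column 6.
Therefore row 2, column 6 = 7.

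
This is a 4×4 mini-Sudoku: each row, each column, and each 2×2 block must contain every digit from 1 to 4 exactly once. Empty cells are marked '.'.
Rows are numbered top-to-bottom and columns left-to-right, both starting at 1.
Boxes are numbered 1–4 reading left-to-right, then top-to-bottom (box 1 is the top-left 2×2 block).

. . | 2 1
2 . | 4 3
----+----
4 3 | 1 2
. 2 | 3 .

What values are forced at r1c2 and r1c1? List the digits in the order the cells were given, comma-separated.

For r1c2:
  Row 1 already contains {1, 2}.
  Column 2 already contains {2, 3}.
  Its 2×2 block (box 1) already contains {2}.
  The only value from 1–4 not eliminated is 4, so r1c2 = 4.
For r1c1:
  Row 1 already contains {1, 2}.
  Column 1 already contains {2, 4}.
  Its 2×2 block (box 1) already contains {2}.
  The only value from 1–4 not eliminated is 3, so r1c1 = 3.

4,3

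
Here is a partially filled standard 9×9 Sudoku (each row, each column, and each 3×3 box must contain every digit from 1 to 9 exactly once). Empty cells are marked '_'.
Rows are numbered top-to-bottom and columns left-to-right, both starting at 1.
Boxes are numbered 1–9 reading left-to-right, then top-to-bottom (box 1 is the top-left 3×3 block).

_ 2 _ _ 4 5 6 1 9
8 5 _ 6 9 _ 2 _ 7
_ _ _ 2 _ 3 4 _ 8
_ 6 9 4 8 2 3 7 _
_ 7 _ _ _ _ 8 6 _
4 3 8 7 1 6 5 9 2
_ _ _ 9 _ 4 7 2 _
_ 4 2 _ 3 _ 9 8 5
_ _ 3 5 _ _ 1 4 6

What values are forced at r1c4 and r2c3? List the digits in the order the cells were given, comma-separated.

For r1c4:
  Row 1 already contains {1, 2, 4, 5, 6, 9}.
  Column 4 already contains {2, 4, 5, 6, 7, 9}.
  Its 3×3 block (box 2) already contains {2, 3, 4, 5, 6, 9}.
  The only value from 1–9 not eliminated is 8, so r1c4 = 8.
For r2c3:
  Consider where 4 can go in box 1.
  r1c1 is out (row 1 already has a 4).
  r1c3 is out (row 1 already has a 4).
  r3c1 is out (row 3 already has a 4).
  r3c2 is out (row 3 already has a 4).
  r3c3 is out (row 3 already has a 4).
  So the only cell in box 1 that can hold 4 is r2c3.
  So r2c3 = 4.

8,4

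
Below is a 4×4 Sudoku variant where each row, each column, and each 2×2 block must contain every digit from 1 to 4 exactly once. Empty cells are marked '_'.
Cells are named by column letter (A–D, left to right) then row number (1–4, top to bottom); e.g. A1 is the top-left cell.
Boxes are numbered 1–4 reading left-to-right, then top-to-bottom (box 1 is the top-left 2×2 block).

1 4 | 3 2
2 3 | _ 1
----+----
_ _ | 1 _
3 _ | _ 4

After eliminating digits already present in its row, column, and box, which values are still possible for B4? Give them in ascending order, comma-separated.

1,2

Row 4 already contains {3, 4}.
Column B already contains {3, 4}.
Its 2×2 block (box 3) already contains {3}.
Removing those from 1–4 leaves {1, 2} as the candidates for B4.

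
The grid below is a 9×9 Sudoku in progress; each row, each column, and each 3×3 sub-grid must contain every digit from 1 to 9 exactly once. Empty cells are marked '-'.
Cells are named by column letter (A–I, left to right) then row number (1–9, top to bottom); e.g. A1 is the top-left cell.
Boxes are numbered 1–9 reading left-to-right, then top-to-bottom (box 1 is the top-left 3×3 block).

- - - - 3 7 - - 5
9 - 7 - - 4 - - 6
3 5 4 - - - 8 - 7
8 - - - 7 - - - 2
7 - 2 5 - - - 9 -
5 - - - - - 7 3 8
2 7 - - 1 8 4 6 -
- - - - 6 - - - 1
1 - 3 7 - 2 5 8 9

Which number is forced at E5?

Cell E5 itself could take any of {4, 8} by direct elimination.
Consider where 8 can go in row 5.
B5 is out (box 4 already has a 8).
F5 is out (column F already has a 8).
G5 is out (column G already has a 8).
I5 is out (column I already has a 8).
So the only cell in row 5 that can hold 8 is E5.
Therefore E5 = 8.

8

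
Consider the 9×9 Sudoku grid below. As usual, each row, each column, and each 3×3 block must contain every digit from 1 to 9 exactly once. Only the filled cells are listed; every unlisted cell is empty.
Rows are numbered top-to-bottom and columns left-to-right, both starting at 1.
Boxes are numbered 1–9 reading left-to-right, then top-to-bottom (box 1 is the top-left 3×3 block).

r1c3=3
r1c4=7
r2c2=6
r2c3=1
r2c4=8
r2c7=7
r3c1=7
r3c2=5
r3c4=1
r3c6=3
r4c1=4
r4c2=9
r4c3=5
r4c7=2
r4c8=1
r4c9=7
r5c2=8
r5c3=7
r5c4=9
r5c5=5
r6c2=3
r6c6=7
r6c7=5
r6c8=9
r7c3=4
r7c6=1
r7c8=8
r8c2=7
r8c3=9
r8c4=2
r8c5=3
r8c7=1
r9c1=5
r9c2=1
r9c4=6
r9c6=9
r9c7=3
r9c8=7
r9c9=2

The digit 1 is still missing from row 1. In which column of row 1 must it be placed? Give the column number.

9

Consider where 1 can go in row 1.
r1c1 is out (box 1 already has a 1). r1c2 is out (column 2 already has a 1). r1c5 is out (box 2 already has a 1). r1c6 is out (column 6 already has a 1). The remaining empty cells in row 1 are similarly blocked.
So the only cell in row 1 that can hold 1 is r1c9.
That is column 9.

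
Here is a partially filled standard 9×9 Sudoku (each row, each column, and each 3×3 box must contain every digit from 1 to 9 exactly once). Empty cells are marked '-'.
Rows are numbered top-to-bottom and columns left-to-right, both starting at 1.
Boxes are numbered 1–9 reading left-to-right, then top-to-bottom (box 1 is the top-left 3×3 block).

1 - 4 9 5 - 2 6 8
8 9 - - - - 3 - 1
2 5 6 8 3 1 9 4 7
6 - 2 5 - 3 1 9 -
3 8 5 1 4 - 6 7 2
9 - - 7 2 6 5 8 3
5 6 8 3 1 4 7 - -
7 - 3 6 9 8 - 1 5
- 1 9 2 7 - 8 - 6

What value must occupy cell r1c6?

Row 1 already contains {1, 2, 4, 5, 6, 8, 9}.
Column 6 already contains {1, 3, 4, 6, 8}.
Its 3×3 block (box 2) already contains {1, 3, 5, 8, 9}.
The only value from 1–9 not eliminated is 7, so r1c6 = 7.

7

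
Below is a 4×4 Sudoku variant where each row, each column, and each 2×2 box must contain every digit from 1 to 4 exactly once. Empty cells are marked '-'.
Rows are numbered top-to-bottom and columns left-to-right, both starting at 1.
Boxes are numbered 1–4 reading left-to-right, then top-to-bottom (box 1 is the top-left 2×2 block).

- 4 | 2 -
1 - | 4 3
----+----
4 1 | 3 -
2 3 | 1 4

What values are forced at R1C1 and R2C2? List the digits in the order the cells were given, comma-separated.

3,2

For R1C1:
  Row 1 already contains {2, 4}.
  Column 1 already contains {1, 2, 4}.
  Its 2×2 block (box 1) already contains {1, 4}.
  The only value from 1–4 not eliminated is 3, so R1C1 = 3.
For R2C2:
  Row 2 already contains {1, 3, 4}.
  Column 2 already contains {1, 3, 4}.
  Its 2×2 block (box 1) already contains {1, 4}.
  The only value from 1–4 not eliminated is 2, so R2C2 = 2.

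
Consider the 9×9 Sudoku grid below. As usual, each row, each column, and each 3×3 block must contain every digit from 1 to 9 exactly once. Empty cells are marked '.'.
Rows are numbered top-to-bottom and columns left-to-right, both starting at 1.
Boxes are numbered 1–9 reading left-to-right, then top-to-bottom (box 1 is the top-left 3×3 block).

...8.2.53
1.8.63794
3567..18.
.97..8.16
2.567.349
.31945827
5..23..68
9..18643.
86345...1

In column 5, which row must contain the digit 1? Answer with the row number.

Consider where 1 can go in column 5.
R3C5 is out (row 3 already has a 1).
R4C5 is out (row 4 already has a 1).
So the only cell in column 5 that can hold 1 is R1C5.
That is row 1.

1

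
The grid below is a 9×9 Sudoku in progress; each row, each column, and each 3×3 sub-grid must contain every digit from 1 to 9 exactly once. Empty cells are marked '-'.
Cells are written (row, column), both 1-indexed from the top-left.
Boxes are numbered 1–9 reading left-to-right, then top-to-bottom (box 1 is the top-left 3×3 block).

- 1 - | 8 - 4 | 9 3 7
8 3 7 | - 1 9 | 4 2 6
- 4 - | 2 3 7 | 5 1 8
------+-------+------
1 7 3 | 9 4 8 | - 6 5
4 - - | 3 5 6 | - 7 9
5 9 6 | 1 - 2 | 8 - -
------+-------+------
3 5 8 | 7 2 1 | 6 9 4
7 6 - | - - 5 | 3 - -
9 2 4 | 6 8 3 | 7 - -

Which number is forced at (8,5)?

9

Row 8 already contains {3, 5, 6, 7}.
Column 5 already contains {1, 2, 3, 4, 5, 8}.
Its 3×3 block (box 8) already contains {1, 2, 3, 5, 6, 7, 8}.
The only value from 1–9 not eliminated is 9, so (8,5) = 9.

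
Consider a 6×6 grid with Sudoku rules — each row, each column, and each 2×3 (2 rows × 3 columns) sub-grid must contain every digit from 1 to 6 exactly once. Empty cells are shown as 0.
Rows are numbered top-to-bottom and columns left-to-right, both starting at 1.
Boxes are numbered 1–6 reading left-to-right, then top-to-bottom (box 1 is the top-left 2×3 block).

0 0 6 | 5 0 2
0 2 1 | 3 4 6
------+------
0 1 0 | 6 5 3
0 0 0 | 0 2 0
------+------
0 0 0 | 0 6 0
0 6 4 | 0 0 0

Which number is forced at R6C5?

Cell R6C5 itself could take any of {1, 3} by direct elimination.
Consider where 3 can go in box 6.
R5C4 is out (column 4 already has a 3).
R5C6 is out (column 6 already has a 3).
R6C4 is out (column 4 already has a 3).
R6C6 is out (column 6 already has a 3).
So the only cell in box 6 that can hold 3 is R6C5.
Therefore R6C5 = 3.

3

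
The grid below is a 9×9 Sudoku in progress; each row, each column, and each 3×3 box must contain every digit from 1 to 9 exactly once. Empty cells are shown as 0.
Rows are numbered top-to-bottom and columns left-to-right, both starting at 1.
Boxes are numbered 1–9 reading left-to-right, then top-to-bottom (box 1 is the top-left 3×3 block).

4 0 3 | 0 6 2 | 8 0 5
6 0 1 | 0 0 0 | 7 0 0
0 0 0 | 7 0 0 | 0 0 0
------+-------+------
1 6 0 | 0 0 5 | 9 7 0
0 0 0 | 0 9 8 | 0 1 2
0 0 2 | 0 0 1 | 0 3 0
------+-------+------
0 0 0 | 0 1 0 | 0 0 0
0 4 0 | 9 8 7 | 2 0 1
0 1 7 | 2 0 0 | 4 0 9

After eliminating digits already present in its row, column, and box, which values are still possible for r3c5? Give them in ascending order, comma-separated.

Row 3 already contains {7}.
Column 5 already contains {1, 6, 8, 9}.
Its 3×3 block (box 2) already contains {2, 6, 7}.
Removing those from 1–9 leaves {3, 4, 5} as the candidates for r3c5.

3,4,5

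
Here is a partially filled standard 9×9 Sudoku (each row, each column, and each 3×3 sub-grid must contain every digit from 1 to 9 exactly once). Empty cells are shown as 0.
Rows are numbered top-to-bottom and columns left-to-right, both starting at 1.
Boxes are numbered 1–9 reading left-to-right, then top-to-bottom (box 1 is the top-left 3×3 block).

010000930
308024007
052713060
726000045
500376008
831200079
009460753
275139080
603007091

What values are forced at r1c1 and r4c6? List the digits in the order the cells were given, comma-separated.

For r1c1:
  Row 1 already contains {1, 3, 9}.
  Column 1 already contains {2, 3, 5, 6, 7, 8}.
  Its 3×3 block (box 1) already contains {1, 2, 3, 5, 8}.
  The only value from 1–9 not eliminated is 4, so r1c1 = 4.
For r4c6:
  Consider where 1 can go in column 6.
  r1c6 is out (row 1 already has a 1).
  r6c6 is out (row 6 already has a 1).
  r7c6 is out (box 8 already has a 1).
  So the only cell in column 6 that can hold 1 is r4c6.
  So r4c6 = 1.

4,1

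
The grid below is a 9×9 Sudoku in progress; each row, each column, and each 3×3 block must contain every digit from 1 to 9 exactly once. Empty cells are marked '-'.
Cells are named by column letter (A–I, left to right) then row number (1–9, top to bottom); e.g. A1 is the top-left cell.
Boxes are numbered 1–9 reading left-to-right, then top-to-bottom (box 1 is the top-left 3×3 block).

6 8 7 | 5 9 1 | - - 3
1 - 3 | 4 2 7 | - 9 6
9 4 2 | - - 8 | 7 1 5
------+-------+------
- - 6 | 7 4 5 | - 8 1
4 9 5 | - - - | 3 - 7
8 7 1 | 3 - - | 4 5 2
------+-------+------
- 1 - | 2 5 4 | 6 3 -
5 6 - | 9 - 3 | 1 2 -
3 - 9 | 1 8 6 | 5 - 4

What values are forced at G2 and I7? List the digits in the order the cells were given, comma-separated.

8,9

For G2:
  Row 2 already contains {1, 2, 3, 4, 6, 7, 9}.
  Column G already contains {1, 3, 4, 5, 6, 7}.
  Its 3×3 block (box 3) already contains {1, 3, 5, 6, 7, 9}.
  The only value from 1–9 not eliminated is 8, so G2 = 8.
For I7:
  Consider where 9 can go in row 7.
  A7 is out (column A already has a 9).
  C7 is out (column C already has a 9).
  So the only cell in row 7 that can hold 9 is I7.
  So I7 = 9.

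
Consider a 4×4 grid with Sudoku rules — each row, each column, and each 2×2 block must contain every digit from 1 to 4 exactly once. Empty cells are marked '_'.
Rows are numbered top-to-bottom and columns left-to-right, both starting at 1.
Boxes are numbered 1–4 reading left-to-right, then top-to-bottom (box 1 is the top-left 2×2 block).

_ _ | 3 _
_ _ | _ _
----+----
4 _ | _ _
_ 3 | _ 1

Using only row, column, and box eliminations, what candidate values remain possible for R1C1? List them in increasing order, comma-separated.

Row 1 already contains {3}.
Column 1 already contains {4}.
Its 2×2 block (box 1) already contains {}.
Removing those from 1–4 leaves {1, 2} as the candidates for R1C1.

1,2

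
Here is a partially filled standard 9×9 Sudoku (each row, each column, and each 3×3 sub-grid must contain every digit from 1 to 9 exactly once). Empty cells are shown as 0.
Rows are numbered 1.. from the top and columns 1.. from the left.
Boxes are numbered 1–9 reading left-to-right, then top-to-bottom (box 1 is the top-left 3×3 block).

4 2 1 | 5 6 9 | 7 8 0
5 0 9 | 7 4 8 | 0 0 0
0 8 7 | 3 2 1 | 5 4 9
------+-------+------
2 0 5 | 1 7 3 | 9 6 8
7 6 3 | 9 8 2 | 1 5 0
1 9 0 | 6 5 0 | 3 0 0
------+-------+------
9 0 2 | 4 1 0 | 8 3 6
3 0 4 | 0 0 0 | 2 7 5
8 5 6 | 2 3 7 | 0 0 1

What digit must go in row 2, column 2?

Row 2 already contains {4, 5, 7, 8, 9}.
Column 2 already contains {2, 5, 6, 8, 9}.
Its 3×3 block (box 1) already contains {1, 2, 4, 5, 7, 8, 9}.
The only value from 1–9 not eliminated is 3, so row 2, column 2 = 3.

3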